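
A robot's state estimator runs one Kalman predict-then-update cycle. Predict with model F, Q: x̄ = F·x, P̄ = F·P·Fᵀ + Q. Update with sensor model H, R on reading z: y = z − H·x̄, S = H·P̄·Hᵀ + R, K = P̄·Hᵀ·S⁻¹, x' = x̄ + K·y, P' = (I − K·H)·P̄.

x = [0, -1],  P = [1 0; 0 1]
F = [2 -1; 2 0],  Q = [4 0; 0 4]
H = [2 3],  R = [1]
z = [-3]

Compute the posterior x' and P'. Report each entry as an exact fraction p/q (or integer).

x' = [7/157, -160/157]
P' = [513/157 -332/157; -332/157 232/157]

x̄ = F·x = [1, 0]
P̄ = F·P·Fᵀ + Q = [9 4; 4 8]
y = z − H·x̄ = [-5]
S = H·P̄·Hᵀ + R = [157]
K = P̄·Hᵀ·S⁻¹ = [30/157; 32/157]
x' = x̄ + K·y = [7/157, -160/157]
P' = (I − K·H)·P̄ = [513/157 -332/157; -332/157 232/157]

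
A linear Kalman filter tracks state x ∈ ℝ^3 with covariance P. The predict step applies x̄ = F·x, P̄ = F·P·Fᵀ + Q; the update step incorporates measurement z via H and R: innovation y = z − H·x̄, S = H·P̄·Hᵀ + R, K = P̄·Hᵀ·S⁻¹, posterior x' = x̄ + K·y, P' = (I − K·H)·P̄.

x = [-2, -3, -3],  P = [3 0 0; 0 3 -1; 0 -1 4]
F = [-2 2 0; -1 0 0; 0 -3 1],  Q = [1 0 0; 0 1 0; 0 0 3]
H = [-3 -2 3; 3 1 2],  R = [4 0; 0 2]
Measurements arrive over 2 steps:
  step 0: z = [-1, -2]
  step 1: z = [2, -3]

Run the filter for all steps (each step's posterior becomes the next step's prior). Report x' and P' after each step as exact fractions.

step 0: x̄ = F·x = [-2, 2, 6]
step 0: P̄ = F·P·Fᵀ + Q = [25 6 -20; 6 4 0; -20 0 40]
step 0: y = z − H·x̄ = [-21, -10]
step 0: S = H·P̄·Hᵀ + R = [1037 -107; -107 187]
step 0: K = P̄·Hᵀ·S⁻¹ = [-11551/91235 13394/91235; -1254/91235 10016/91235; 3580/18247 4000/18247]
step 0: x' = x̄ + K·y = [-73839/91235, 108644/91235, -5698/18247]
step 0: P' = (I − K·H)·P̄ = [33724/91235 -47584/91235 -2680/18247; -47584/91235 111984/91235 5080/18247; -2680/18247 5080/18247 5480/18247]
step 1: x̄ = F·x = [364966/91235, 73839/91235, -354422/91235]
step 1: P̄ = F·P·Fᵀ + Q = [1054739/91235 162616/91235 -879808/91235; 162616/91235 124959/91235 -129352/91235; -879808/91235 -129352/91235 1156561/91235]
step 1: y = z − H·x̄ = [2488312/91235, -733598/91235]
step 1: S = H·P̄·Hᵀ + R = [40106636/91235 -6776819/91235; -6776819/91235 4326916/91235]
step 1: K = P̄·Hᵀ·S⁻¹ = [-174257387/1398726029 233699115/1398726029; -27090977/1398726029 72038014/1398726029; 268154750/1398726029 272688699/1398726029]
step 1: x' = x̄ + K·y = [-1036449900/1398726029, -186082259/1398726029, -312714184/1398726029]
step 1: P' = (I − K·H)·P̄ = [449742675/1398726029 -564269477/1398726029 -158780159/1398726029; -564269477/1398726029 1301856865/1398726029 267513797/1398726029; -158780159/1398726029 267513797/1398726029 377102039/1398726029]

step 0: x' = [-73839/91235, 108644/91235, -5698/18247], P' = [33724/91235 -47584/91235 -2680/18247; -47584/91235 111984/91235 5080/18247; -2680/18247 5080/18247 5480/18247]
step 1: x' = [-1036449900/1398726029, -186082259/1398726029, -312714184/1398726029], P' = [449742675/1398726029 -564269477/1398726029 -158780159/1398726029; -564269477/1398726029 1301856865/1398726029 267513797/1398726029; -158780159/1398726029 267513797/1398726029 377102039/1398726029]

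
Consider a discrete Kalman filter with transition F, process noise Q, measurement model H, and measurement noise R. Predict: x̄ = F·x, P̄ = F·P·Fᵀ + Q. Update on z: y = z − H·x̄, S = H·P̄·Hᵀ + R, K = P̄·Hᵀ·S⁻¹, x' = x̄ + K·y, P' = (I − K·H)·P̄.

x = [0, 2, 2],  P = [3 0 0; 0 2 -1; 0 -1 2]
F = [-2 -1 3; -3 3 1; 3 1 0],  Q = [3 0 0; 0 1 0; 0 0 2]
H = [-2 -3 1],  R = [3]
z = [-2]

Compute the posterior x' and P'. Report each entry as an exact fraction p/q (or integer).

x' = [-5/46, 332/115, 1461/230]
P' = [3899/184 -337/23 -371/184; -337/23 1302/115 473/115; -371/184 473/115 8071/920]

x̄ = F·x = [4, 8, 2]
P̄ = F·P·Fᵀ + Q = [41 10 -23; 10 42 -22; -23 -22 31]
y = z − H·x̄ = [28]
S = H·P̄·Hᵀ + R = [920]
K = P̄·Hᵀ·S⁻¹ = [-27/184; -21/115; 143/920]
x' = x̄ + K·y = [-5/46, 332/115, 1461/230]
P' = (I − K·H)·P̄ = [3899/184 -337/23 -371/184; -337/23 1302/115 473/115; -371/184 473/115 8071/920]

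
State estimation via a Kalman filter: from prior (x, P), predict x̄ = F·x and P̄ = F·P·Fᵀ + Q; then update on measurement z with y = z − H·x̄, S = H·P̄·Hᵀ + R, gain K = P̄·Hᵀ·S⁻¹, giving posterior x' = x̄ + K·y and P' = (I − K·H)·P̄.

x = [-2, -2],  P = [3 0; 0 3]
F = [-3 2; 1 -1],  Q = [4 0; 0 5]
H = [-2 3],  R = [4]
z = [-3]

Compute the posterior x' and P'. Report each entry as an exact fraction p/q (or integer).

x' = [779/455, 9/65]
P' = [2404/455 204/65; 204/65 148/65]

x̄ = F·x = [2, 0]
P̄ = F·P·Fᵀ + Q = [43 -15; -15 11]
y = z − H·x̄ = [1]
S = H·P̄·Hᵀ + R = [455]
K = P̄·Hᵀ·S⁻¹ = [-131/455; 9/65]
x' = x̄ + K·y = [779/455, 9/65]
P' = (I − K·H)·P̄ = [2404/455 204/65; 204/65 148/65]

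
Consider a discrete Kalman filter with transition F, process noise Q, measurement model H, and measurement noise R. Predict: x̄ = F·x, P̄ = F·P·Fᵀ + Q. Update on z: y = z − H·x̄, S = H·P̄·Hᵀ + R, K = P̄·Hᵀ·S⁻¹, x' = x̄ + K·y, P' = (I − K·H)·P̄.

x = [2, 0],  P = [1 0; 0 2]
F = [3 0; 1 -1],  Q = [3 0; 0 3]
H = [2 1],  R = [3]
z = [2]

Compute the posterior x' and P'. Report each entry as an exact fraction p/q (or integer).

x' = [30/23, -2/23]
P' = [33/23 -39/23; -39/23 90/23]

x̄ = F·x = [6, 2]
P̄ = F·P·Fᵀ + Q = [12 3; 3 6]
y = z − H·x̄ = [-12]
S = H·P̄·Hᵀ + R = [69]
K = P̄·Hᵀ·S⁻¹ = [9/23; 4/23]
x' = x̄ + K·y = [30/23, -2/23]
P' = (I − K·H)·P̄ = [33/23 -39/23; -39/23 90/23]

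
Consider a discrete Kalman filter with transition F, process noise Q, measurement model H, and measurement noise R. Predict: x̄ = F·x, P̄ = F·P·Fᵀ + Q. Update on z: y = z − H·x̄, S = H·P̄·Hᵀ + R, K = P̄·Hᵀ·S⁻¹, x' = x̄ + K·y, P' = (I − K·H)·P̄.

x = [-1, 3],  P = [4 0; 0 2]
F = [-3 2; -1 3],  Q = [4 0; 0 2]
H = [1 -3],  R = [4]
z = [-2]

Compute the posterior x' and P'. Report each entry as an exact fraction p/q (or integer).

x' = [165/31, 82/31]
P' = [1344/31 456/31; 456/31 168/31]

x̄ = F·x = [9, 10]
P̄ = F·P·Fᵀ + Q = [48 24; 24 24]
y = z − H·x̄ = [19]
S = H·P̄·Hᵀ + R = [124]
K = P̄·Hᵀ·S⁻¹ = [-6/31; -12/31]
x' = x̄ + K·y = [165/31, 82/31]
P' = (I − K·H)·P̄ = [1344/31 456/31; 456/31 168/31]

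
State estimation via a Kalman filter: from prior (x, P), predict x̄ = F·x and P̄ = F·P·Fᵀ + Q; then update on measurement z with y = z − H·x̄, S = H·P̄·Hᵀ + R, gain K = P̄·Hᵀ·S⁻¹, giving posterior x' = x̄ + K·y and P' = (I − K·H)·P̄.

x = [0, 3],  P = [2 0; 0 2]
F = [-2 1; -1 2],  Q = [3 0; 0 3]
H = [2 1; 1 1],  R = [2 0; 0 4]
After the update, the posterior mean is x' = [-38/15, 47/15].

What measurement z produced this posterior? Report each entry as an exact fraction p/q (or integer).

x̄ = F·x = [3, 6]
P̄ = F·P·Fᵀ + Q = [13 8; 8 13]
S = H·P̄·Hᵀ + R = [99 63; 63 46]
K = P̄·Hᵀ·S⁻¹ = [241/585 -7/65; 11/585 28/65]
x' − x̄ = [-83/15, -43/15] = K·y
y = (KᵀK)⁻¹·Kᵀ·(x' − x̄) = [-15, -6]
z = y + H·x̄ = [-15, -6] + [12, 9] = [-3, 3]

z = [-3, 3]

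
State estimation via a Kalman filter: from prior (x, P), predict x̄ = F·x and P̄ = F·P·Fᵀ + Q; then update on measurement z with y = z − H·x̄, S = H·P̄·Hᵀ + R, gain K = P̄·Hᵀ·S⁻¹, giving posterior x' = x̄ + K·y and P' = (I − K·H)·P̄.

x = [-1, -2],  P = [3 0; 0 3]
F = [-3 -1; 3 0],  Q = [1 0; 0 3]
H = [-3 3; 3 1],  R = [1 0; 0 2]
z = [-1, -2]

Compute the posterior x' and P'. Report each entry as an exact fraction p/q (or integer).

x' = [-9893/31163, -19785/31163]
P' = [3881/31163 2961/31163; 2961/31163 5487/31163]

x̄ = F·x = [5, -3]
P̄ = F·P·Fᵀ + Q = [31 -27; -27 30]
y = z − H·x̄ = [23, -14]
S = H·P̄·Hᵀ + R = [1036 -351; -351 149]
K = P̄·Hᵀ·S⁻¹ = [-2760/31163 7302/31163; 7578/31163 7185/31163]
x' = x̄ + K·y = [-9893/31163, -19785/31163]
P' = (I − K·H)·P̄ = [3881/31163 2961/31163; 2961/31163 5487/31163]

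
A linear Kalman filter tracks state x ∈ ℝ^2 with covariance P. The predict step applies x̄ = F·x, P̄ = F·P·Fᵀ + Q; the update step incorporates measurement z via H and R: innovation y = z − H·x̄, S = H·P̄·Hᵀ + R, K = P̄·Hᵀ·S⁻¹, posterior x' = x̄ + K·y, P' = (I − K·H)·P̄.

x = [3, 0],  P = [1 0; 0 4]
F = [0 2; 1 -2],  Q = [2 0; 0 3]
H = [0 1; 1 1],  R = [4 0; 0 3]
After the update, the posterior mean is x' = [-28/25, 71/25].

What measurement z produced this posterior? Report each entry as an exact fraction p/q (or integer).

x̄ = F·x = [0, 3]
P̄ = F·P·Fᵀ + Q = [18 -16; -16 20]
S = H·P̄·Hᵀ + R = [24 4; 4 9]
K = P̄·Hᵀ·S⁻¹ = [-19/25 14/25; 41/50 2/25]
x' − x̄ = [-28/25, -4/25] = K·y
y = (KᵀK)⁻¹·Kᵀ·(x' − x̄) = [0, -2]
z = y + H·x̄ = [0, -2] + [3, 3] = [3, 1]

z = [3, 1]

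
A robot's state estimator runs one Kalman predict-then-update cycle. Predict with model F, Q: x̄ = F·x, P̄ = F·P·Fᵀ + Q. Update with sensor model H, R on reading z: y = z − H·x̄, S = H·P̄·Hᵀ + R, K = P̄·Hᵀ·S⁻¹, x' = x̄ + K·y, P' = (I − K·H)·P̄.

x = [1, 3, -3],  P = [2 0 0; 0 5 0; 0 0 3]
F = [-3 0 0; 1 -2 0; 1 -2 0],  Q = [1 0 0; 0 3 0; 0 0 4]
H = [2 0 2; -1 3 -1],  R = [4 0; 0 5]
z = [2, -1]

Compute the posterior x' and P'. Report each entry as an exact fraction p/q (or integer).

x' = [-129/5453, -586/5453, 4169/5453]
P' = [30620/5453 -1203/5453 -27984/5453; -1203/5453 3539/5453 2990/5453; -27984/5453 2990/5453 30634/5453]

x̄ = F·x = [-3, -5, -5]
P̄ = F·P·Fᵀ + Q = [19 -6 -6; -6 25 22; -6 22 26]
y = z − H·x̄ = [18, 6]
S = H·P̄·Hᵀ + R = [136 30; 30 167]
K = P̄·Hᵀ·S⁻¹ = [1318/5453 -1249/5453; 1787/10906 1766/5453; 1325/5453 1264/5453]
x' = x̄ + K·y = [-129/5453, -586/5453, 4169/5453]
P' = (I − K·H)·P̄ = [30620/5453 -1203/5453 -27984/5453; -1203/5453 3539/5453 2990/5453; -27984/5453 2990/5453 30634/5453]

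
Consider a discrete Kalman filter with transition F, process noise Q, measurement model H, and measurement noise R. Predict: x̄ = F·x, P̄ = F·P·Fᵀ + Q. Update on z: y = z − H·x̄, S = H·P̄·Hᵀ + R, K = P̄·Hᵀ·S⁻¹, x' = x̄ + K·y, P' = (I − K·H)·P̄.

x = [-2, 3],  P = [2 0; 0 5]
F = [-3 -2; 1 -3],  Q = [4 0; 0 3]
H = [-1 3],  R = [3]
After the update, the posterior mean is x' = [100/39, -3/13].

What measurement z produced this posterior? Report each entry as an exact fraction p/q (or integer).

x̄ = F·x = [0, -11]
P̄ = F·P·Fᵀ + Q = [42 24; 24 50]
S = H·P̄·Hᵀ + R = [351]
K = P̄·Hᵀ·S⁻¹ = [10/117; 14/39]
x' − x̄ = [100/39, 140/13] = K·y
y = (KᵀK)⁻¹·Kᵀ·(x' − x̄) = [30]
z = y + H·x̄ = [30] + [-33] = [-3]

z = [-3]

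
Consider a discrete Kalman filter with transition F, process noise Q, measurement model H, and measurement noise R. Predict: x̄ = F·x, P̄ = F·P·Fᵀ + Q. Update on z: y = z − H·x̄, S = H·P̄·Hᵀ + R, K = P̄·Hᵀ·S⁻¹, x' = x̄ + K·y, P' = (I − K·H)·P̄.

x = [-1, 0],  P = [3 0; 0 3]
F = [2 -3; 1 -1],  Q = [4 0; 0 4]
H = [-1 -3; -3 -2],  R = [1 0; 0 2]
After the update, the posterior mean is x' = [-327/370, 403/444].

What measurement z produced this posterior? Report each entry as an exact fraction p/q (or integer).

z = [-2, 1]

x̄ = F·x = [-2, -1]
P̄ = F·P·Fᵀ + Q = [43 15; 15 10]
S = H·P̄·Hᵀ + R = [224 354; 354 609]
K = P̄·Hᵀ·S⁻¹ = [449/1850 -372/925; -293/740 137/1110]
x' − x̄ = [413/370, 847/444] = K·y
y = (KᵀK)⁻¹·Kᵀ·(x' − x̄) = [-7, -7]
z = y + H·x̄ = [-7, -7] + [5, 8] = [-2, 1]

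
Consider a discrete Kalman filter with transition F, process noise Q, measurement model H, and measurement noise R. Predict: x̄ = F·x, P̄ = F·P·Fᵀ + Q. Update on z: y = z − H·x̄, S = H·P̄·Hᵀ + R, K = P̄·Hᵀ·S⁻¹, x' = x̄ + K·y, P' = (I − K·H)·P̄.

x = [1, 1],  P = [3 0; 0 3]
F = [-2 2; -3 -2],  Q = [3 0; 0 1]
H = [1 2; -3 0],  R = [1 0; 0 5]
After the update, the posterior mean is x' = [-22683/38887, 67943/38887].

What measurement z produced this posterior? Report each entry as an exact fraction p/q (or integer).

x̄ = F·x = [0, -5]
P̄ = F·P·Fᵀ + Q = [27 6; 6 40]
S = H·P̄·Hᵀ + R = [212 -117; -117 248]
K = P̄·Hᵀ·S⁻¹ = [195/38887 -12609/38887; 19222/38887 6246/38887]
x' − x̄ = [-22683/38887, 262378/38887] = K·y
y = (KᵀK)⁻¹·Kᵀ·(x' − x̄) = [13, 2]
z = y + H·x̄ = [13, 2] + [-10, 0] = [3, 2]

z = [3, 2]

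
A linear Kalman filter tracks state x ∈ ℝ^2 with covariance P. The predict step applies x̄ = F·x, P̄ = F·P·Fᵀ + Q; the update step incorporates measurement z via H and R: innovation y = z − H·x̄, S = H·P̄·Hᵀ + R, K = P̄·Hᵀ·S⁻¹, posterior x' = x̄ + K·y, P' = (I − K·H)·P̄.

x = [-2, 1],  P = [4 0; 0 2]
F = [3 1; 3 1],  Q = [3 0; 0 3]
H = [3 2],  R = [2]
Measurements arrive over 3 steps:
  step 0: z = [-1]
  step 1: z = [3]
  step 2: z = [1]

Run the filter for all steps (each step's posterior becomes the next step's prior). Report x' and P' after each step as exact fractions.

step 0: x̄ = F·x = [-5, -5]
step 0: P̄ = F·P·Fᵀ + Q = [41 38; 38 41]
step 0: y = z − H·x̄ = [24]
step 0: S = H·P̄·Hᵀ + R = [991]
step 0: K = P̄·Hᵀ·S⁻¹ = [199/991; 196/991]
step 0: x' = x̄ + K·y = [-179/991, -251/991]
step 0: P' = (I − K·H)·P̄ = [1030/991 -1346/991; -1346/991 2215/991]
step 1: x̄ = F·x = [-788/991, -788/991]
step 1: P̄ = F·P·Fᵀ + Q = [6382/991 3409/991; 3409/991 6382/991]
step 1: y = z − H·x̄ = [6913/991]
step 1: S = H·P̄·Hᵀ + R = [125856/991]
step 1: K = P̄·Hᵀ·S⁻¹ = [6491/31464; 22991/125856]
step 1: x' = x̄ + K·y = [20261/31464, 60305/125856]
step 1: P' = (I − K·H)·P̄ = [8141/7866 -42355/31464; -42355/31464 277121/125856]
step 2: x̄ = F·x = [303437/125856, 303437/125856]
step 2: P̄ = F·P·Fᵀ + Q = [810473/125856 432905/125856; 432905/125856 810473/125856]
step 2: y = z − H·x̄ = [-1391329/125856]
step 2: S = H·P̄·Hᵀ + R = [15982721/125856]
step 2: K = P̄·Hᵀ·S⁻¹ = [3297229/15982721; 2919661/15982721]
step 2: x' = x̄ + K·y = [2083481/15982721, 6257468/15982721]
step 2: P' = (I − K·H)·P̄ = [16541482/15982721 -21514994/15982721; -21514994/15982721 35192152/15982721]

step 0: x' = [-179/991, -251/991], P' = [1030/991 -1346/991; -1346/991 2215/991]
step 1: x' = [20261/31464, 60305/125856], P' = [8141/7866 -42355/31464; -42355/31464 277121/125856]
step 2: x' = [2083481/15982721, 6257468/15982721], P' = [16541482/15982721 -21514994/15982721; -21514994/15982721 35192152/15982721]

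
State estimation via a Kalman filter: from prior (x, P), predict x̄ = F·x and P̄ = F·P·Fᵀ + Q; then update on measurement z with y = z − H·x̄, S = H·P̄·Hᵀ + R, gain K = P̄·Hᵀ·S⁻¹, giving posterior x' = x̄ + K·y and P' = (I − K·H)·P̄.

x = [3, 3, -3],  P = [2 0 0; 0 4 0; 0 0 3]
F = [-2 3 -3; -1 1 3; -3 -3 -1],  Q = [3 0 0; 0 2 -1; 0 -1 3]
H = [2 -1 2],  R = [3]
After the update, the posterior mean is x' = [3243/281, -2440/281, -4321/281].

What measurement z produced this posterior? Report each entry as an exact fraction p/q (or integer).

x̄ = F·x = [12, -9, -15]
P̄ = F·P·Fᵀ + Q = [74 -11 -15; -11 35 -16; -15 -16 60]
S = H·P̄·Hᵀ + R = [562]
K = P̄·Hᵀ·S⁻¹ = [129/562; -89/562; 53/281]
x' − x̄ = [-129/281, 89/281, -106/281] = K·y
y = (KᵀK)⁻¹·Kᵀ·(x' − x̄) = [-2]
z = y + H·x̄ = [-2] + [3] = [1]

z = [1]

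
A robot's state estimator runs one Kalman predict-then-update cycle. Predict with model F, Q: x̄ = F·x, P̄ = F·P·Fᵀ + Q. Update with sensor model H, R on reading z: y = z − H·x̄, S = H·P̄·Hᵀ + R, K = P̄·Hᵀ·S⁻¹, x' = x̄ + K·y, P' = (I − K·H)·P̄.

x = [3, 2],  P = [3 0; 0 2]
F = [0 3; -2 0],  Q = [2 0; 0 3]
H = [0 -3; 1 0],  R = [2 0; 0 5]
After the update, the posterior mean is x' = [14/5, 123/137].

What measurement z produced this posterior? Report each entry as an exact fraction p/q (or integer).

z = [-3, 2]

x̄ = F·x = [6, -6]
P̄ = F·P·Fᵀ + Q = [20 0; 0 15]
S = H·P̄·Hᵀ + R = [137 0; 0 25]
K = P̄·Hᵀ·S⁻¹ = [0 4/5; -45/137 0]
x' − x̄ = [-16/5, 945/137] = K·y
y = (KᵀK)⁻¹·Kᵀ·(x' − x̄) = [-21, -4]
z = y + H·x̄ = [-21, -4] + [18, 6] = [-3, 2]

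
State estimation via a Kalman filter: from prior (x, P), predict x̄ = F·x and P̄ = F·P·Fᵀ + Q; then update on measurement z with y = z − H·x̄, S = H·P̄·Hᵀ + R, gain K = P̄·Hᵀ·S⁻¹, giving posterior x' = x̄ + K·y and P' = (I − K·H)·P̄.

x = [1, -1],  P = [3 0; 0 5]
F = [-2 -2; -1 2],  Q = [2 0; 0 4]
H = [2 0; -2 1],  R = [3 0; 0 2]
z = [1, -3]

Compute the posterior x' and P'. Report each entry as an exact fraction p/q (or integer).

x̄ = F·x = [0, -3]
P̄ = F·P·Fᵀ + Q = [34 -14; -14 27]
y = z − H·x̄ = [1, 0]
S = H·P̄·Hᵀ + R = [139 -164; -164 221]
K = P̄·Hᵀ·S⁻¹ = [1580/3823 -246/3823; 2832/3823 3053/3823]
x' = x̄ + K·y = [1580/3823, -8637/3823]
P' = (I − K·H)·P̄ = [2370/3823 4248/3823; 4248/3823 14602/3823]

x' = [1580/3823, -8637/3823]
P' = [2370/3823 4248/3823; 4248/3823 14602/3823]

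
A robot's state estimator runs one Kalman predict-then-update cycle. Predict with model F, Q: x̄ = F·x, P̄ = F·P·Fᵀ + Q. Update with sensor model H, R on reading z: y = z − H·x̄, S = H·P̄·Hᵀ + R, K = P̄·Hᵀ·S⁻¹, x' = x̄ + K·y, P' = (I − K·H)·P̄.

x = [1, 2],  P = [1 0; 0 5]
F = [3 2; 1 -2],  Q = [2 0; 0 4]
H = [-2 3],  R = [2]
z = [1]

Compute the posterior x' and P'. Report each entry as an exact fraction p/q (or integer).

x̄ = F·x = [7, -3]
P̄ = F·P·Fᵀ + Q = [31 -17; -17 25]
y = z − H·x̄ = [24]
S = H·P̄·Hᵀ + R = [555]
K = P̄·Hᵀ·S⁻¹ = [-113/555; 109/555]
x' = x̄ + K·y = [391/185, 317/185]
P' = (I − K·H)·P̄ = [4436/555 2882/555; 2882/555 1994/555]

x' = [391/185, 317/185]
P' = [4436/555 2882/555; 2882/555 1994/555]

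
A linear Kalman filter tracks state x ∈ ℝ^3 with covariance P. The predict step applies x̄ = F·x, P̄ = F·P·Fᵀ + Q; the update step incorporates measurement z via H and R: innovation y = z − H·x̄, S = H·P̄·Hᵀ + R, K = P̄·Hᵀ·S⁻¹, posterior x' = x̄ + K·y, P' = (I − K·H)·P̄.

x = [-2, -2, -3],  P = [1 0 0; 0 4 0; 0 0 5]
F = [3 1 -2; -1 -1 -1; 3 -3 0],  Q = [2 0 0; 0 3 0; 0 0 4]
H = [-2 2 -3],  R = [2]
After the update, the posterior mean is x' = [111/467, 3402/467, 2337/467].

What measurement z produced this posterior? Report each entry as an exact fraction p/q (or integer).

x̄ = F·x = [-2, 7, 0]
P̄ = F·P·Fᵀ + Q = [35 3 -3; 3 13 9; -3 9 49]
S = H·P̄·Hᵀ + R = [467]
K = P̄·Hᵀ·S⁻¹ = [-55/467; -7/467; -123/467]
x' − x̄ = [1045/467, 133/467, 2337/467] = K·y
y = (KᵀK)⁻¹·Kᵀ·(x' − x̄) = [-19]
z = y + H·x̄ = [-19] + [18] = [-1]

z = [-1]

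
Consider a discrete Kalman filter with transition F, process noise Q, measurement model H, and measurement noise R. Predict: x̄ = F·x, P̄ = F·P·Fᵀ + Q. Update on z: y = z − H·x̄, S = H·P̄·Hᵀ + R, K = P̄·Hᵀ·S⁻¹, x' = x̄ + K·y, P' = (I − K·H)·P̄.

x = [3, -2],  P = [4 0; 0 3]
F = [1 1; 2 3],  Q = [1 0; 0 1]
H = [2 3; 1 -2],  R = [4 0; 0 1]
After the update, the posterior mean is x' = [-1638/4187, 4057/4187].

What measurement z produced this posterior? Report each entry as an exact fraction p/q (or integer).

z = [1, -3]

x̄ = F·x = [1, 0]
P̄ = F·P·Fᵀ + Q = [8 17; 17 44]
S = H·P̄·Hᵀ + R = [636 -265; -265 117]
K = P̄·Hᵀ·S⁻¹ = [949/4187 23/79; 607/4187 -22/79]
x' − x̄ = [-5825/4187, 4057/4187] = K·y
y = (KᵀK)⁻¹·Kᵀ·(x' − x̄) = [-1, -4]
z = y + H·x̄ = [-1, -4] + [2, 1] = [1, -3]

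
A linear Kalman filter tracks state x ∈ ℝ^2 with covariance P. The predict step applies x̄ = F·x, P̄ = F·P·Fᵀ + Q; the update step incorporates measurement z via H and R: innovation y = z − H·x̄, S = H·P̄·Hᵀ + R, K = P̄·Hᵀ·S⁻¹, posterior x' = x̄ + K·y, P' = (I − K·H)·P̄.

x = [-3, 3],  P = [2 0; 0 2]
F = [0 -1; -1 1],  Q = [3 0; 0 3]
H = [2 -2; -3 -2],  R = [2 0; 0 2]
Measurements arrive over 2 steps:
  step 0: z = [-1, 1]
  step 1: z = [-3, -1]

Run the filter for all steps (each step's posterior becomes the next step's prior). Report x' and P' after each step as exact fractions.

step 0: x̄ = F·x = [-3, 6]
step 0: P̄ = F·P·Fᵀ + Q = [5 -2; -2 7]
step 0: y = z − H·x̄ = [17, 4]
step 0: S = H·P̄·Hᵀ + R = [66 -6; -6 51]
step 0: K = P̄·Hᵀ·S⁻¹ = [36/185 -107/555; -161/555 -106/555]
step 0: x' = x̄ + K·y = [-257/555, 169/555]
step 0: P' = (I − K·H)·P̄ = [86/555 -22/555; -22/555 139/555]
step 1: x̄ = F·x = [-169/555, 142/185]
step 1: P̄ = F·P·Fᵀ + Q = [1804/555 -161/555; -161/555 1934/555]
step 1: y = z − H·x̄ = [-95/111, -14/37]
step 1: S = H·P̄·Hᵀ + R = [3470/111 -682/111; -682/111 4630/111]
step 1: K = P̄·Hᵀ·S⁻¹ = [9949/52706 -10123/52706; -58671/210824 -39469/210824]
step 1: x' = x̄ + K·y = [-103669/263530, 1134849/1054120]
step 1: P' = (I − K·H)·P̄ = [20072/131765 -9601/263530; -9601/263530 254951/1054120]

step 0: x' = [-257/555, 169/555], P' = [86/555 -22/555; -22/555 139/555]
step 1: x' = [-103669/263530, 1134849/1054120], P' = [20072/131765 -9601/263530; -9601/263530 254951/1054120]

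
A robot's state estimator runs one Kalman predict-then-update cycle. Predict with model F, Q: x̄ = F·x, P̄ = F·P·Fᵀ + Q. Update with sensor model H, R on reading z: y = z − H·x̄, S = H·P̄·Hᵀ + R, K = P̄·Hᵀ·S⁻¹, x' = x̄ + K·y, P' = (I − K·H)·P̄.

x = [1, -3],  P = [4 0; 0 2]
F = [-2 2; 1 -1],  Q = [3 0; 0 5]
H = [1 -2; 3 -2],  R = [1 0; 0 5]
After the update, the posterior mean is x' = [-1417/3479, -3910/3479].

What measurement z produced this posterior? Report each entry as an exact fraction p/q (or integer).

z = [2, 1]

x̄ = F·x = [-8, 4]
P̄ = F·P·Fᵀ + Q = [27 -12; -12 11]
S = H·P̄·Hᵀ + R = [120 221; 221 436]
K = P̄·Hᵀ·S⁻¹ = [-969/3479 1329/3479; -2006/3479 554/3479]
x' − x̄ = [26415/3479, -17826/3479] = K·y
y = (KᵀK)⁻¹·Kᵀ·(x' − x̄) = [18, 33]
z = y + H·x̄ = [18, 33] + [-16, -32] = [2, 1]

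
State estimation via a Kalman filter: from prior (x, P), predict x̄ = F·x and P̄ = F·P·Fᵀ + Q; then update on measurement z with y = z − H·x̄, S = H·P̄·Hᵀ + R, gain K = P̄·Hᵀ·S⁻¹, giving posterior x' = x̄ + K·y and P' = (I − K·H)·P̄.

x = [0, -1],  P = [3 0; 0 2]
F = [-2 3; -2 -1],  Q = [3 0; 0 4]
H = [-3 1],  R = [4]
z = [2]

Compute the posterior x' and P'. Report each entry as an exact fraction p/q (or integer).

x̄ = F·x = [-3, 1]
P̄ = F·P·Fᵀ + Q = [33 6; 6 18]
y = z − H·x̄ = [-8]
S = H·P̄·Hᵀ + R = [283]
K = P̄·Hᵀ·S⁻¹ = [-93/283; 0]
x' = x̄ + K·y = [-105/283, 1]
P' = (I − K·H)·P̄ = [690/283 6; 6 18]

x' = [-105/283, 1]
P' = [690/283 6; 6 18]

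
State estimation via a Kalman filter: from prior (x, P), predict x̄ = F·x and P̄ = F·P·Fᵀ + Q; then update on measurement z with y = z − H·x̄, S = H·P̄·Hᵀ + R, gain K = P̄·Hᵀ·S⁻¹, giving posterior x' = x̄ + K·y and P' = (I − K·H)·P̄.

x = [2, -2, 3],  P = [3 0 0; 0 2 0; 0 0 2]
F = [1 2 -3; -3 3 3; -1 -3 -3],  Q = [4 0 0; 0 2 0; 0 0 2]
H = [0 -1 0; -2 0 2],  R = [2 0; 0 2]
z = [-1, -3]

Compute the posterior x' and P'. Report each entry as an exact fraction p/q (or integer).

x' = [-76051/8891, 8155/8891, -88933/8891]
P' = [120378/8891 -5550/8891 118188/8891; -5550/8891 17234/8891 -5574/8891; 118188/8891 -5574/8891 120410/8891]

x̄ = F·x = [-11, -3, -5]
P̄ = F·P·Fᵀ + Q = [33 -15 3; -15 65 -27; 3 -27 41]
y = z − H·x̄ = [-4, -15]
S = H·P̄·Hᵀ + R = [67 24; 24 274]
K = P̄·Hᵀ·S⁻¹ = [2775/8891 -2190/8891; -8617/8891 -24/8891; 2787/8891 2222/8891]
x' = x̄ + K·y = [-76051/8891, 8155/8891, -88933/8891]
P' = (I − K·H)·P̄ = [120378/8891 -5550/8891 118188/8891; -5550/8891 17234/8891 -5574/8891; 118188/8891 -5574/8891 120410/8891]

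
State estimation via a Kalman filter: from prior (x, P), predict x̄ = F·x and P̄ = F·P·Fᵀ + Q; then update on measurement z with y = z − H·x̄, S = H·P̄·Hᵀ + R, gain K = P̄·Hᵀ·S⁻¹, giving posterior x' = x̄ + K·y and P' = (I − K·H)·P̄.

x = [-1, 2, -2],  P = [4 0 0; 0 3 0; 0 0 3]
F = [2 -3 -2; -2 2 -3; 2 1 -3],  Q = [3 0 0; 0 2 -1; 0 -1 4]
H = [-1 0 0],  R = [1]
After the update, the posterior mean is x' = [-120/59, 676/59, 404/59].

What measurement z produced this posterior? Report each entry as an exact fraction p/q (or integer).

z = [2]

x̄ = F·x = [-4, 12, 6]
P̄ = F·P·Fᵀ + Q = [58 -16 25; -16 57 16; 25 16 50]
S = H·P̄·Hᵀ + R = [59]
K = P̄·Hᵀ·S⁻¹ = [-58/59; 16/59; -25/59]
x' − x̄ = [116/59, -32/59, 50/59] = K·y
y = (KᵀK)⁻¹·Kᵀ·(x' − x̄) = [-2]
z = y + H·x̄ = [-2] + [4] = [2]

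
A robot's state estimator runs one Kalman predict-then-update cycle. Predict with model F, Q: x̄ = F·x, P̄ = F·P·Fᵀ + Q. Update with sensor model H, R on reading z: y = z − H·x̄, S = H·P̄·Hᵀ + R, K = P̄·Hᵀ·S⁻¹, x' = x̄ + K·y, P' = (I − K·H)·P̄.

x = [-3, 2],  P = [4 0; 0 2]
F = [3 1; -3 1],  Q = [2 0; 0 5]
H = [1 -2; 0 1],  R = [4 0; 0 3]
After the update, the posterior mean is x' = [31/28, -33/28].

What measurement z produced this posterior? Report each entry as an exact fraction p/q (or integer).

z = [3, -3]

x̄ = F·x = [-7, 11]
P̄ = F·P·Fᵀ + Q = [40 -34; -34 43]
S = H·P̄·Hᵀ + R = [352 -120; -120 46]
K = P̄·Hᵀ·S⁻¹ = [111/224 31/56; -45/224 23/56]
x' − x̄ = [227/28, -341/28] = K·y
y = (KᵀK)⁻¹·Kᵀ·(x' − x̄) = [32, -14]
z = y + H·x̄ = [32, -14] + [-29, 11] = [3, -3]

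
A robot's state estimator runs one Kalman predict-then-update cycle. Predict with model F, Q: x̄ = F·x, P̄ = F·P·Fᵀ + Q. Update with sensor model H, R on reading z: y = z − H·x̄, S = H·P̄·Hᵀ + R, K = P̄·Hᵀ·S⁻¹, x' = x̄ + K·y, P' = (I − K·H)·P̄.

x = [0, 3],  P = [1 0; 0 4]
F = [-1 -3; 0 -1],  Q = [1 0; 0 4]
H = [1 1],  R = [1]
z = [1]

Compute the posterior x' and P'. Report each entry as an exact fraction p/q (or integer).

x̄ = F·x = [-9, -3]
P̄ = F·P·Fᵀ + Q = [38 12; 12 8]
y = z − H·x̄ = [13]
S = H·P̄·Hᵀ + R = [71]
K = P̄·Hᵀ·S⁻¹ = [50/71; 20/71]
x' = x̄ + K·y = [11/71, 47/71]
P' = (I − K·H)·P̄ = [198/71 -148/71; -148/71 168/71]

x' = [11/71, 47/71]
P' = [198/71 -148/71; -148/71 168/71]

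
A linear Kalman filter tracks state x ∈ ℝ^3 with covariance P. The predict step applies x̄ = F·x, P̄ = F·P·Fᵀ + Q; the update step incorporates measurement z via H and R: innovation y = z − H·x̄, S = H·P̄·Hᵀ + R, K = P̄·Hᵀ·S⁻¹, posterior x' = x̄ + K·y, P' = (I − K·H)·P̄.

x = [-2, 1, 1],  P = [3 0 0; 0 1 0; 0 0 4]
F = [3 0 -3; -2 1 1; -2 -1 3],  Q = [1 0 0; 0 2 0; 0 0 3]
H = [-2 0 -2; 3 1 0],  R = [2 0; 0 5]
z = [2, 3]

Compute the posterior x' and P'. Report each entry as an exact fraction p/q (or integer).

x̄ = F·x = [-9, 6, 6]
P̄ = F·P·Fᵀ + Q = [64 -30 -54; -30 19 23; -54 23 52]
y = z − H·x̄ = [-4, 24]
S = H·P̄·Hᵀ + R = [34 -46; -46 420]
K = P̄·Hᵀ·S⁻¹ = [-237/3041 1147/3041; 1307/6082 -885/6082; -2357/6082 -2271/6082]
x' = x̄ + K·y = [1107/3041, 5012/3041, -4292/3041]
P' = (I − K·H)·P̄ = [4070/3041 -6475/3041 -3833/3041; -6475/3041 34425/6082 11643/6082; -3833/3041 11643/6082 10023/6082]

x' = [1107/3041, 5012/3041, -4292/3041]
P' = [4070/3041 -6475/3041 -3833/3041; -6475/3041 34425/6082 11643/6082; -3833/3041 11643/6082 10023/6082]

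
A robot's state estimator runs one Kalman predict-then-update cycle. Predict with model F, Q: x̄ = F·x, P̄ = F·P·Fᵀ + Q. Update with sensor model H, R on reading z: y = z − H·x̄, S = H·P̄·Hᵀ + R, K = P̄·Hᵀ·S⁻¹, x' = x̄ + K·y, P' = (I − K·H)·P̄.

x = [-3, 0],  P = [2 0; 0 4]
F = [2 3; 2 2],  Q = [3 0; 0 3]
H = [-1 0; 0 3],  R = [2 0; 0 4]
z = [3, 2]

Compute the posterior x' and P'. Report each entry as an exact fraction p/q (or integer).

x' = [-6303/2887, 1002/2887]
P' = [4786/2887 256/2887; 256/2887 1196/2887]

x̄ = F·x = [-6, -6]
P̄ = F·P·Fᵀ + Q = [47 32; 32 27]
y = z − H·x̄ = [-3, 20]
S = H·P̄·Hᵀ + R = [49 -96; -96 247]
K = P̄·Hᵀ·S⁻¹ = [-2393/2887 192/2887; -128/2887 897/2887]
x' = x̄ + K·y = [-6303/2887, 1002/2887]
P' = (I − K·H)·P̄ = [4786/2887 256/2887; 256/2887 1196/2887]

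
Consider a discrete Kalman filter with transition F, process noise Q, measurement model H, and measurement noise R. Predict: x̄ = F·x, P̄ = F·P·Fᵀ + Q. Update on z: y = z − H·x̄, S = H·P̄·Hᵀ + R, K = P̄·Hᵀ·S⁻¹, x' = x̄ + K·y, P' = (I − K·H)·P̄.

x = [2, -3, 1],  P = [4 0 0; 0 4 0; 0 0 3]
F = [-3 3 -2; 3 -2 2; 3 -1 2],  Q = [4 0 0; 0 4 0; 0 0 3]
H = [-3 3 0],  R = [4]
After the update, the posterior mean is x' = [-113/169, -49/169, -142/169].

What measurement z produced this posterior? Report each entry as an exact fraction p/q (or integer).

x̄ = F·x = [-17, 14, 11]
P̄ = F·P·Fᵀ + Q = [88 -72 -60; -72 68 56; -60 56 55]
S = H·P̄·Hᵀ + R = [2704]
K = P̄·Hᵀ·S⁻¹ = [-30/169; 105/676; 87/676]
x' − x̄ = [2760/169, -2415/169, -2001/169] = K·y
y = (KᵀK)⁻¹·Kᵀ·(x' − x̄) = [-92]
z = y + H·x̄ = [-92] + [93] = [1]

z = [1]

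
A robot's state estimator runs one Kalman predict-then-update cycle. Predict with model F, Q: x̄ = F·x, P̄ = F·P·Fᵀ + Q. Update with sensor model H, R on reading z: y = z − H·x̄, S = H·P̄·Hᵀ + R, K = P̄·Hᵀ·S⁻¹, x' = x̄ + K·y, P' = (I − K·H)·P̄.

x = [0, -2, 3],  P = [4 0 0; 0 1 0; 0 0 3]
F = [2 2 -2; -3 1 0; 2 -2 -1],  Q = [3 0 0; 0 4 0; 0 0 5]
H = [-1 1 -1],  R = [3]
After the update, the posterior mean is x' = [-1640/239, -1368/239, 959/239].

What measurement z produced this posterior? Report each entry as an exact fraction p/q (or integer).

z = [-3]

x̄ = F·x = [-10, -2, 1]
P̄ = F·P·Fᵀ + Q = [35 -22 18; -22 41 -26; 18 -26 28]
S = H·P̄·Hᵀ + R = [239]
K = P̄·Hᵀ·S⁻¹ = [-75/239; 89/239; -72/239]
x' − x̄ = [750/239, -890/239, 720/239] = K·y
y = (KᵀK)⁻¹·Kᵀ·(x' − x̄) = [-10]
z = y + H·x̄ = [-10] + [7] = [-3]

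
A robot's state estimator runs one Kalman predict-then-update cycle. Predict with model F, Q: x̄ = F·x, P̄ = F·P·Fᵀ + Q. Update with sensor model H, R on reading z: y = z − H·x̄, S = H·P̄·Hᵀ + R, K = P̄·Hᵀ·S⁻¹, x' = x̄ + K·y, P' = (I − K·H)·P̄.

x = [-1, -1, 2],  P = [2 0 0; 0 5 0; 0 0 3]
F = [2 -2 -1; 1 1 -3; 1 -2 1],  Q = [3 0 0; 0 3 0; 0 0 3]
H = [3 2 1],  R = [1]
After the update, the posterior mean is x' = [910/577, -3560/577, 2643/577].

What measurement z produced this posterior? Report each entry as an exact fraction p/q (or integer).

x̄ = F·x = [-2, -8, 3]
P̄ = F·P·Fᵀ + Q = [34 3 21; 3 37 -17; 21 -17 28]
S = H·P̄·Hᵀ + R = [577]
K = P̄·Hᵀ·S⁻¹ = [129/577; 66/577; 57/577]
x' − x̄ = [2064/577, 1056/577, 912/577] = K·y
y = (KᵀK)⁻¹·Kᵀ·(x' − x̄) = [16]
z = y + H·x̄ = [16] + [-19] = [-3]

z = [-3]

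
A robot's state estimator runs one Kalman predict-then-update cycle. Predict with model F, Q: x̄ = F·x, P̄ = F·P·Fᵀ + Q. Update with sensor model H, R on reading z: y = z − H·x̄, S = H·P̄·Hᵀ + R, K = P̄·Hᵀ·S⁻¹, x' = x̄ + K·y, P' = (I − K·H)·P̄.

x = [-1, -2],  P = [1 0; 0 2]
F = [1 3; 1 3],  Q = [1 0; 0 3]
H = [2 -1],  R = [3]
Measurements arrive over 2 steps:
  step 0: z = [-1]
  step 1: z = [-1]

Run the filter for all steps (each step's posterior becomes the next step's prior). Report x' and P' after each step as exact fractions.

step 0: x̄ = F·x = [-7, -7]
step 0: P̄ = F·P·Fᵀ + Q = [20 19; 19 22]
step 0: y = z − H·x̄ = [6]
step 0: S = H·P̄·Hᵀ + R = [29]
step 0: K = P̄·Hᵀ·S⁻¹ = [21/29; 16/29]
step 0: x' = x̄ + K·y = [-77/29, -107/29]
step 0: P' = (I − K·H)·P̄ = [139/29 215/29; 215/29 382/29]
step 1: x̄ = F·x = [-398/29, -398/29]
step 1: P̄ = F·P·Fᵀ + Q = [4896/29 4867/29; 4867/29 4954/29]
step 1: y = z − H·x̄ = [369/29]
step 1: S = H·P̄·Hᵀ + R = [5157/29]
step 1: K = P̄·Hᵀ·S⁻¹ = [4925/5157; 4780/5157]
step 1: x' = x̄ + K·y = [-901/573, -1106/573]
step 1: P' = (I − K·H)·P̄ = [34243/5157 53711/5157; 53711/5157 93082/5157]

step 0: x' = [-77/29, -107/29], P' = [139/29 215/29; 215/29 382/29]
step 1: x' = [-901/573, -1106/573], P' = [34243/5157 53711/5157; 53711/5157 93082/5157]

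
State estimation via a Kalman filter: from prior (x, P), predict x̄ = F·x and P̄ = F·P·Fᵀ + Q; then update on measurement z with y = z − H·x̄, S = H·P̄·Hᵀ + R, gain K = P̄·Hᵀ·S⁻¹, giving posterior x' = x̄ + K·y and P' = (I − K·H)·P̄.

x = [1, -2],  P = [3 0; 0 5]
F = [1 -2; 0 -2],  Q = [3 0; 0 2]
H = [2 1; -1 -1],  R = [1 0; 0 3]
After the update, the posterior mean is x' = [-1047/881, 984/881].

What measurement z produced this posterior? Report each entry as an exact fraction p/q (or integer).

z = [-2, -3]

x̄ = F·x = [5, 4]
P̄ = F·P·Fᵀ + Q = [26 20; 20 22]
S = H·P̄·Hᵀ + R = [207 -134; -134 91]
K = P̄·Hᵀ·S⁻¹ = [388/881 126/881; 14/881 -386/881]
x' − x̄ = [-5452/881, -2540/881] = K·y
y = (KᵀK)⁻¹·Kᵀ·(x' − x̄) = [-16, 6]
z = y + H·x̄ = [-16, 6] + [14, -9] = [-2, -3]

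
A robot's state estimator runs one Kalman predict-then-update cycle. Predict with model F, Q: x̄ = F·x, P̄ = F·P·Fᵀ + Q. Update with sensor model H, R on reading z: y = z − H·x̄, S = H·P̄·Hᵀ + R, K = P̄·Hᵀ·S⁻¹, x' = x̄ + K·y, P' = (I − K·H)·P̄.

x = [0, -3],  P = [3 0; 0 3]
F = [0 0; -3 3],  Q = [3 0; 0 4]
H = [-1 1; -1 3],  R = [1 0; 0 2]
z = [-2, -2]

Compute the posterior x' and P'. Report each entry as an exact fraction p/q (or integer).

x̄ = F·x = [0, -9]
P̄ = F·P·Fᵀ + Q = [3 0; 0 58]
y = z − H·x̄ = [7, 25]
S = H·P̄·Hᵀ + R = [62 177; 177 527]
K = P̄·Hᵀ·S⁻¹ = [-210/269 69/269; -232/1345 522/1345]
x' = x̄ + K·y = [255/269, -679/1345]
P' = (I − K·H)·P̄ = [384/269 174/269; 174/269 638/1345]

x' = [255/269, -679/1345]
P' = [384/269 174/269; 174/269 638/1345]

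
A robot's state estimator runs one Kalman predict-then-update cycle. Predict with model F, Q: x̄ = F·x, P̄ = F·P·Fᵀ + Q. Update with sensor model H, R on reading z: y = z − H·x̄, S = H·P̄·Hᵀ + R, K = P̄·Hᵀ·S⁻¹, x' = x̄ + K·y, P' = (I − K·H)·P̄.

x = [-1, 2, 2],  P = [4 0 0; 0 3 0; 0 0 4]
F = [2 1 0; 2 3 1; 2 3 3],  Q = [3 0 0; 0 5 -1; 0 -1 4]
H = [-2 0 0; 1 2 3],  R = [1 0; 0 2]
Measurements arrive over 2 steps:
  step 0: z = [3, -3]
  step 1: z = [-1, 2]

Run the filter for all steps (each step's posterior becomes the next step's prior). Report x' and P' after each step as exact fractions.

step 0: x' = [-124725/80617, -45141/80617, -6866/80617], P' = [19685/80617 4148/80617 -9229/80617; 4148/80617 518375/80617 -339500/80617; -9229/80617 -339500/80617 242275/80617]
step 1: x' = [163407335/368090564, 493195471/184045282, -473139211/368090564], P' = [171931151/736181128 5167281/368090564 -60697915/736181128; 5167281/368090564 990383453/184045282 -1263379653/368090564; -60697915/736181128 -1263379653/368090564 1787138375/736181128]

step 0: x̄ = F·x = [0, 6, 10]
step 0: P̄ = F·P·Fᵀ + Q = [22 25 25; 25 52 54; 25 54 83]
step 0: y = z − H·x̄ = [3, -45]
step 0: S = H·P̄·Hᵀ + R = [89 -294; -294 1877]
step 0: K = P̄·Hᵀ·S⁻¹ = [-39370/80617 147/80617; -8296/80617 11199/80617; 18458/80617 19298/80617]
step 0: x' = x̄ + K·y = [-124725/80617, -45141/80617, -6866/80617]
step 0: P' = (I − K·H)·P̄ = [19685/80617 4148/80617 -9229/80617; 4148/80617 518375/80617 -339500/80617; -9229/80617 -339500/80617 242275/80617]
step 1: x̄ = F·x = [-294591/80617, -391739/80617, -405471/80617]
step 1: P̄ = F·P·Fᵀ + Q = [855558/80617 1309091/80617 593175/80617; 1309091/80617 3365335/80617 1292267/80617; 593175/80617 1292267/80617 1075086/80617]
step 1: y = z − H·x̄ = [-669799/80617, 2455716/80617]
step 1: S = H·P̄·Hᵀ + R = [3502849/80617 -10506530/80617; -10506530/80617 48456524/80617]
step 1: K = P̄·Hᵀ·S⁻¹ = [-171931151/368090564 5253265/736181128; -5167281/184045282 88281067/368090564; 60697915/368090564 123599299/736181128]
step 1: x' = x̄ + K·y = [163407335/368090564, 493195471/184045282, -473139211/368090564]
step 1: P' = (I − K·H)·P̄ = [171931151/736181128 5167281/368090564 -60697915/736181128; 5167281/368090564 990383453/184045282 -1263379653/368090564; -60697915/736181128 -1263379653/368090564 1787138375/736181128]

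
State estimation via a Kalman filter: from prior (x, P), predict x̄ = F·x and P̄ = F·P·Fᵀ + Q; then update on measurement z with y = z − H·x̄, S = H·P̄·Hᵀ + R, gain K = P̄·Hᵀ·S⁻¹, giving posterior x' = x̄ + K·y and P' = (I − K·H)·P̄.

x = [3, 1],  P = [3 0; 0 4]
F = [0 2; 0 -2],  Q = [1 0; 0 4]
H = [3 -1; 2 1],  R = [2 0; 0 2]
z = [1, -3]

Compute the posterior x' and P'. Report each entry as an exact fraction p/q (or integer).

x' = [-389/1345, -2364/1345]
P' = [202/1345 52/1345; 52/1345 1132/1345]

x̄ = F·x = [2, -2]
P̄ = F·P·Fᵀ + Q = [17 -16; -16 20]
y = z − H·x̄ = [-7, -5]
S = H·P̄·Hᵀ + R = [271 66; 66 26]
K = P̄·Hᵀ·S⁻¹ = [277/1345 228/1345; -488/1345 618/1345]
x' = x̄ + K·y = [-389/1345, -2364/1345]
P' = (I − K·H)·P̄ = [202/1345 52/1345; 52/1345 1132/1345]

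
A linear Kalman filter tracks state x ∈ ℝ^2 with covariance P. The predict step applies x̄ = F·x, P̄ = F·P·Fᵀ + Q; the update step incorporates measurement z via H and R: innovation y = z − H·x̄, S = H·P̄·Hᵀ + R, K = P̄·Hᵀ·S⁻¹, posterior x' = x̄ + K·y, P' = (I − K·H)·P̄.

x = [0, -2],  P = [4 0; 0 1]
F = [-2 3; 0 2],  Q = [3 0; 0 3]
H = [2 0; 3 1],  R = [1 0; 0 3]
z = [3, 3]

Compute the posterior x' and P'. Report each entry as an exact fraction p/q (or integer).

x̄ = F·x = [-6, -4]
P̄ = F·P·Fᵀ + Q = [28 6; 6 7]
y = z − H·x̄ = [15, 25]
S = H·P̄·Hᵀ + R = [113 180; 180 298]
K = P̄·Hᵀ·S⁻¹ = [244/637 45/637; -66/91 95/182]
x' = x̄ + K·y = [963/637, -333/182]
P' = (I − K·H)·P̄ = [122/637 -33/91; -33/91 69/26]

x' = [963/637, -333/182]
P' = [122/637 -33/91; -33/91 69/26]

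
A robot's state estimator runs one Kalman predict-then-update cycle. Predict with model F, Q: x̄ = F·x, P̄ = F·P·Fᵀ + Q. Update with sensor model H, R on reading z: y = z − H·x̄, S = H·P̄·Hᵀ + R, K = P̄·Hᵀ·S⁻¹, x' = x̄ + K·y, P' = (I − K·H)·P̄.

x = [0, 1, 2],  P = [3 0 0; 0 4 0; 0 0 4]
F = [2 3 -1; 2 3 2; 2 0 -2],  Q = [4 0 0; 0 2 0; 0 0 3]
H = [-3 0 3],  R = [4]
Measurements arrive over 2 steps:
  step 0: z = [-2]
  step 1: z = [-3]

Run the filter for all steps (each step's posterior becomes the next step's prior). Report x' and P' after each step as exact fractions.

step 0: x' = [-977/427, 1273/427, -1279/427], P' = [12248/427 2824/427 12104/427; 2824/427 10758/427 2648/427; 12104/427 2648/427 12148/427]
step 1: x' = [2804718/1152331, -10158471/1152331, 1643935/1152331], P' = [5993210/1152331 5901418/1152331 5483074/1152331; 5901418/1152331 235474800/1152331 5157010/1152331; 5483074/1152331 5157010/1152331 5484326/1152331]

step 0: x̄ = F·x = [1, 7, -4]
step 0: P̄ = F·P·Fᵀ + Q = [56 40 20; 40 66 -4; 20 -4 31]
step 0: y = z − H·x̄ = [13]
step 0: S = H·P̄·Hᵀ + R = [427]
step 0: K = P̄·Hᵀ·S⁻¹ = [-108/427; -132/427; 33/427]
step 0: x' = x̄ + K·y = [-977/427, 1273/427, -1279/427]
step 0: P' = (I − K·H)·P̄ = [12248/427 2824/427 12104/427; 2824/427 10758/427 2648/427; 12104/427 2648/427 12148/427]
step 1: x̄ = F·x = [3144/427, -99/61, 604/427]
step 1: P̄ = F·P·Fᵀ + Q = [129254/427 26794/61 1720/427; 26794/61 51108/61 208/61; 1720/427 208/61 2033/427]
step 1: y = z − H·x̄ = [6339/427]
step 1: S = H·P̄·Hᵀ + R = [1152331/427]
step 1: K = P̄·Hᵀ·S⁻¹ = [-382602/1152331; -558306/1152331; 939/1152331]
step 1: x' = x̄ + K·y = [2804718/1152331, -10158471/1152331, 1643935/1152331]
step 1: P' = (I − K·H)·P̄ = [5993210/1152331 5901418/1152331 5483074/1152331; 5901418/1152331 235474800/1152331 5157010/1152331; 5483074/1152331 5157010/1152331 5484326/1152331]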